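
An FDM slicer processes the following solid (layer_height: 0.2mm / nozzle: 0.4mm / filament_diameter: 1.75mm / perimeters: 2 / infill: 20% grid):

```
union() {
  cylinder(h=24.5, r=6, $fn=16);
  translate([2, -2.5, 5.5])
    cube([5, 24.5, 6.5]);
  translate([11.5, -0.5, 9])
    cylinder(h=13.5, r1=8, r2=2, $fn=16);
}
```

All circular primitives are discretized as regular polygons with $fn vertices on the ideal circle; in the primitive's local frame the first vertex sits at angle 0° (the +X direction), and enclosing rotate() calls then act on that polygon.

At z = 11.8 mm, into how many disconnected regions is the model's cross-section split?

At z = 11.8 mm: the r=6 cylinder gives a regular 16-gon of circumradius 6 (constant along its height); the 5×24.5 cube at (2, -2.5) contributes its full rectangle; the cone at (11.5, -0.5): at t=0.207 of its height the radius interpolates to r₁+(r₂−r₁)t = 6.756, giving a regular 16-gon of that circumradius; Merging all regions: the regions partially overlap (shared area 36.88 mm²), so overlapping operands fuse into one piece — 1 connected region. The result has 1 disconnected region.

1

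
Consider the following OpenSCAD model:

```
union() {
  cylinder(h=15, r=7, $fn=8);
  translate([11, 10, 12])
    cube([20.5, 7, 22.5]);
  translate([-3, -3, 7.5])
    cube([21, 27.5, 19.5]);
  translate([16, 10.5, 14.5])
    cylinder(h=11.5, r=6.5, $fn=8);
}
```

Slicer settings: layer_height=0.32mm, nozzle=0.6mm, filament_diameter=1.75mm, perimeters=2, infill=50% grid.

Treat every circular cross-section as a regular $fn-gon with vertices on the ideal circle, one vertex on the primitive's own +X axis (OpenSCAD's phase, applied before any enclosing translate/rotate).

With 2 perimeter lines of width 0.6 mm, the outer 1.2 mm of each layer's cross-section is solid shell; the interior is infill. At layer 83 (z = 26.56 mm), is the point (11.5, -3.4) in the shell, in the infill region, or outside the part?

At z = 26.56 mm: the cylinder is not intersected at this z (z outside [0, 15]); the cube at (11, 10) (footprint 20.5×7) is included at this height; the cube at (-3, -3) is present — its section is the full 21×27.5 rectangle; the cylinder at (16, 10.5) does not reach this height (z outside [14.5, 26]); Merging all regions: the regions partially overlap (shared area 49.00 mm²), so overlapping operands fuse into one piece — 1 connected region. Overall, the cross-section is a single solid region. The nearest boundary edge runs (18.00, -3.00)→(-3.00, -3.00); distance from the point to it = 0.40 mm. The point is not inside any of the regions above, so it lies outside the cross-section (0.40 mm from the nearest boundary).

outside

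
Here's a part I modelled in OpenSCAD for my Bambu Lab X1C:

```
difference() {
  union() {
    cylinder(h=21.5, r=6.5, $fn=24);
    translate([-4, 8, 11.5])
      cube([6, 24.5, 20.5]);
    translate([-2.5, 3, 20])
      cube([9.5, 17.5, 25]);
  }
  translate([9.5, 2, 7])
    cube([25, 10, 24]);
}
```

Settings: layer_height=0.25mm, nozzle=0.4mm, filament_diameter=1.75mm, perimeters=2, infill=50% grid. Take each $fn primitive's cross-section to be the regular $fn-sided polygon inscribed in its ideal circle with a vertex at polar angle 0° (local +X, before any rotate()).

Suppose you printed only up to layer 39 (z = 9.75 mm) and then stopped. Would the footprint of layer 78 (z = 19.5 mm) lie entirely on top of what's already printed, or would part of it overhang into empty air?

part overhangs

Compare the two slices. At z = 9.75: the cylinder: section is a regular 24-gon, circumradius r=6.5 (area = (24/2)·6.500²·sin(360°/24) = 131.22 mm²); the cube at (-4, 8) does not reach this height (z outside [11.5, 32]); the cube at (-2.5, 3) does not reach this height (z outside [20, 45]); Merging all regions: only the r=6.5 cylinder is present, so the union is just that shape — area = 131.22 mm²; the cube at (9.5, 2) (footprint 25×10) is included at this height (area 250.00 mm²); Taking the first minus the rest: starting from the result so far (131.22 mm²), the 25×10 cube at (9.5, 2) misses the remaining region (no effect) — area = 131.22 mm². At z = 19.5: the r=6.5 cylinder gives a regular 24-gon of circumradius 6.5 (constant along its height) (area = (24/2)·6.500²·sin(360°/24) = 131.22 mm²); the cube at (-4, 8) is present — its section is the full 6×24.5 rectangle (area 147.00 mm²); the cube at (-2.5, 3) is not intersected at this z (z outside [20, 45]); Combining (union): the 2 present regions are separate (no shared area or edge), so areas and boundary lengths simply add and each stays a separate island — area = 278.22 mm²; the cube at (9.5, 2) (footprint 25×10) is included at this height (area 250.00 mm²); Subtracting the remaining from the first: starting from the result so far (278.22 mm²), the 25×10 cube at (9.5, 2) misses the remaining region (no effect) — area = 278.22 mm². Checking containment: at z = 19.5 the cross-section extends beyond the z = 9.75 cross-section by about 147.00 mm².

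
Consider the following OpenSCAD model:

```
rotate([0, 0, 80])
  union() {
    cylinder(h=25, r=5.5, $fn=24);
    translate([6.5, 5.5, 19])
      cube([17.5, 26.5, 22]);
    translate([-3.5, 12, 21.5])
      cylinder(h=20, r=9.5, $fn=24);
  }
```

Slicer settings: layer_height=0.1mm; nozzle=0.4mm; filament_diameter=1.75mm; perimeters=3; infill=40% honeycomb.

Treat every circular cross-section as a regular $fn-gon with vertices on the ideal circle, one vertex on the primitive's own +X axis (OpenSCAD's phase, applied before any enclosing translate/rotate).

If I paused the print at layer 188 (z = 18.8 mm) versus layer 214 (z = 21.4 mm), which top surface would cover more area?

layer 214 (z = 21.4 mm)

Layer 188 (z = 18.8): the r=5.5 cylinder gives a regular 24-gon of circumradius 5.5 (constant along its height) (area = (24/2)·5.500²·sin(360°/24) = 93.95 mm²); the cube at (6.5, 5.5) does not reach this height (z outside [19, 41]); the cylinder at (-3.5, 12) is not intersected at this z (z outside [21.5, 41.5]); Taking the union: only the r=5.5 cylinder is present, so the union is just that shape — area = 93.95 mm²; (rotated 80° about Z; rotation is an isometry so areas/perimeters/island counts are preserved). So its area = 93.95 mm². Layer 214 (z = 21.4): the r=5.5 cylinder gives a regular 24-gon of circumradius 5.5 (constant along its height) (area = (24/2)·5.500²·sin(360°/24) = 93.95 mm²); the cube at (6.5, 5.5) is present — its section is the full 17.5×26.5 rectangle (area 463.75 mm²); the cylinder at (-3.5, 12) is not intersected at this z (z outside [21.5, 41.5]); Merging all regions: the 2 present regions are separate (no shared area or edge), so areas and boundary lengths simply add and each stays a separate island — area = 557.70 mm²; (rotated 80° about Z; rotation is an isometry so areas/perimeters/island counts are preserved). So its area = 557.70 mm². Layer 214 is larger (557.70 vs 93.95 mm²).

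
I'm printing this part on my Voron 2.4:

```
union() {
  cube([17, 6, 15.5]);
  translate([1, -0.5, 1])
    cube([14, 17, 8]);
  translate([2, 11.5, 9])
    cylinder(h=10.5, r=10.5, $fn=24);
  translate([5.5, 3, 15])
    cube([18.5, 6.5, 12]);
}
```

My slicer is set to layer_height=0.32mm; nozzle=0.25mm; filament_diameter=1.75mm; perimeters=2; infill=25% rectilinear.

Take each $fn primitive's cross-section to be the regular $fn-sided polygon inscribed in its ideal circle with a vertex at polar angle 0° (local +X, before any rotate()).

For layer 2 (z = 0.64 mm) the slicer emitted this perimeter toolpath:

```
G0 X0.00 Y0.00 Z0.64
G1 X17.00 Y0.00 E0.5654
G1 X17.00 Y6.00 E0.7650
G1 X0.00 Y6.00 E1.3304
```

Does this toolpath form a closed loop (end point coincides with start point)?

Start point (G0): (0.00, 0.00). End point (last G1): the path does not return to the start — open.

no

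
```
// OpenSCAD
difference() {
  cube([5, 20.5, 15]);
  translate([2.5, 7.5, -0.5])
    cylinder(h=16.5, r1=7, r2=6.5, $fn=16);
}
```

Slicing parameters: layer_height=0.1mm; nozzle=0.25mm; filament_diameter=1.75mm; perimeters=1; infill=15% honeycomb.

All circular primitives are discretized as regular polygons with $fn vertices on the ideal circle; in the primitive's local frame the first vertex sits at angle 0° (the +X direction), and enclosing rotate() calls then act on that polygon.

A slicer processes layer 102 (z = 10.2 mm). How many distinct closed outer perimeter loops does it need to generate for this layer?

2

At z = 10.2 mm: the cube (footprint 5×20.5) is included at this height; the cone at (2.5, 7.5) (r1=7→r2=6.5) has section circumradius 6.676 here — a regular 16-gon; Taking the first minus the rest: starting from the 5×20.5 cube, the cone at (2.5, 7.5) partially overlaps it — only the 64.27 mm² overlap (of its 136.44 mm²) is removed, clipping the outline — 2 connected regions. The result has 2 disconnected regions.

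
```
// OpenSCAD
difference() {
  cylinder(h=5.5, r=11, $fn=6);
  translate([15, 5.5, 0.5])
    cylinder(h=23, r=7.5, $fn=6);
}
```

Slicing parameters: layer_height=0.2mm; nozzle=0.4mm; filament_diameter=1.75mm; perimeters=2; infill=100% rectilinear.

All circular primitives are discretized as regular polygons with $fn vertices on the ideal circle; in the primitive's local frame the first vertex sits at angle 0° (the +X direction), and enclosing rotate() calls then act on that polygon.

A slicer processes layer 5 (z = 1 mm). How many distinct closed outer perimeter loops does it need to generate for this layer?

1

At z = 1 mm: the r=11 cylinder contributes a regular 6-gon of circumradius 11; the r=7.5 cylinder at (15, 5.5) gives a regular 6-gon of circumradius 7.5 (constant along its height); Subtracting the remaining from the first: starting from the r=11 cylinder, the r=7.5 cylinder at (15, 5.5) partially overlaps it — only the 1.88 mm² overlap (of its 146.14 mm²) is removed, clipping the outline — 1 connected region. The result has 1 disconnected region.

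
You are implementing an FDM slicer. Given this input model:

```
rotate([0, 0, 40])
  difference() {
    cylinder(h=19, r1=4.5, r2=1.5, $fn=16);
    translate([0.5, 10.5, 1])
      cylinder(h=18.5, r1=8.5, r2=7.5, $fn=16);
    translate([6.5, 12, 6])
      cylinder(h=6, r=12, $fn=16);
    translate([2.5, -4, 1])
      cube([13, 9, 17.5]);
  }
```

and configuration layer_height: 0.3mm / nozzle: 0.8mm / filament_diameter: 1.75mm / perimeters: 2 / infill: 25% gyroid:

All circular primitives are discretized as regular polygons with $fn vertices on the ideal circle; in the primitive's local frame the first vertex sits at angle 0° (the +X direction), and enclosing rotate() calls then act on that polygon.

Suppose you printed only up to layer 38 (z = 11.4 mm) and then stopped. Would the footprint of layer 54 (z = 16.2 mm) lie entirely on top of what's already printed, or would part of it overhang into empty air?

entirely on top

Compare the two slices. At z = 11.4: the cone contributes a regular 16-gon of circumradius 2.700 (interpolated between r1=4.5 and r2=1.5 at t=0.600) (area = (16/2)·2.700²·sin(360°/16) = 22.32 mm²); the cone at (0.5, 10.5) (r1=8.5→r2=7.5) has section circumradius 7.938 here — a regular 16-gon (area = (16/2)·7.938²·sin(360°/16) = 192.90 mm²); the r=12 cylinder at (6.5, 12) contributes a regular 16-gon of circumradius 12 (area = (16/2)·12.000²·sin(360°/16) = 440.85 mm²); the cube at (2.5, -4) is present — its section is the full 13×9 rectangle (area 117.00 mm²); After the difference (first − rest): starting from the cone (22.32 mm²), the cone at (0.5, 10.5) partially overlaps it — only the 0.02 mm² overlap (of its 192.90 mm²) is removed, clipping the outline; the r=12 cylinder at (6.5, 12) partially overlaps it — only the 2.15 mm² overlap (of its 440.85 mm²) is removed, clipping the outline; the 13×9 cube at (2.5, -4) partially overlaps it — only the 0.20 mm² overlap (of its 117.00 mm²) is removed, clipping the outline — area = 19.95 mm²; (rotated 40° about Z; rotation is an isometry so areas/perimeters/island counts are preserved). At z = 16.2: the cone: at t=0.853 of its height the radius interpolates to r₁+(r₂−r₁)t = 1.942, giving a regular 16-gon of that circumradius (area = (16/2)·1.942²·sin(360°/16) = 11.55 mm²); the cone at (0.5, 10.5): at t=0.822 of its height the radius interpolates to r₁+(r₂−r₁)t = 7.678, giving a regular 16-gon of that circumradius (area = (16/2)·7.678²·sin(360°/16) = 180.50 mm²); the cylinder at (6.5, 12) is absent (z outside [6, 12]); the 13×9 cube at (2.5, -4) contributes its full rectangle (area 117.00 mm²); Taking the first minus the rest: starting from the cone (11.55 mm²), the cone at (0.5, 10.5) misses the remaining region (no effect); the 13×9 cube at (2.5, -4) misses the remaining region (no effect) — area = 11.55 mm²; (whole slice rotated 40° about Z — lengths, areas and connectivity unchanged). Checking containment: the cross-section at z = 16.2 is a subset of the cross-section at z = 11.4.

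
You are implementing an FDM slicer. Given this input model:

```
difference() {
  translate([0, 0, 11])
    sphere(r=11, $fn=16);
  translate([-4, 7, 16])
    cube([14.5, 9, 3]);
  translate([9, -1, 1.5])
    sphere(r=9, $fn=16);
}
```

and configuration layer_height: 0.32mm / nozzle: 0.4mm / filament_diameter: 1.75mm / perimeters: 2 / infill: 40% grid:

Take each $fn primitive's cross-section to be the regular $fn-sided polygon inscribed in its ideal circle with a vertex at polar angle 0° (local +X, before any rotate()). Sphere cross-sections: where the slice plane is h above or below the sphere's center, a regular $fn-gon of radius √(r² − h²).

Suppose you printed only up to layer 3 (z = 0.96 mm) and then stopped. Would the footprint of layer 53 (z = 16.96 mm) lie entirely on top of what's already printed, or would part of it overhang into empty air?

Compare the two slices. At z = 0.96: the r=11 sphere contributes a regular 16-gon of circumradius √(11²−10.04²) = 4.494 (area = (16/2)·4.494²·sin(360°/16) = 61.84 mm²); the cube at (-4, 7) is not intersected at this z (z outside [16, 19]); the r=9 sphere at (9, -1) contributes a regular 16-gon of circumradius √(9²−0.54²) = 8.984 (area = (16/2)·8.984²·sin(360°/16) = 247.09 mm²); Taking the first minus the rest: starting from the r=11 sphere (61.84 mm²), the r=9 sphere at (9, -1) partially overlaps it — only the 25.99 mm² overlap (of its 247.09 mm²) is removed, clipping the outline — area = 35.84 mm². At z = 16.96: the r=11 sphere contributes a regular 16-gon of circumradius √(11²−5.96²) = 9.245 (area = (16/2)·9.245²·sin(360°/16) = 261.69 mm²); the cube at (-4, 7) (footprint 14.5×9) is included at this height (area 130.50 mm²); the sphere at (9, -1) is not intersected at this z (|z−center|=15.460 > r=9); Subtracting the remaining from the first: starting from the r=11 sphere (261.69 mm²), the 14.5×9 cube at (-4, 7) partially overlaps it — only the 15.82 mm² overlap (of its 130.50 mm²) is removed, clipping the outline — area = 245.87 mm². Checking containment: at z = 16.96 the cross-section extends beyond the z = 0.96 cross-section by about 210.03 mm².

part overhangs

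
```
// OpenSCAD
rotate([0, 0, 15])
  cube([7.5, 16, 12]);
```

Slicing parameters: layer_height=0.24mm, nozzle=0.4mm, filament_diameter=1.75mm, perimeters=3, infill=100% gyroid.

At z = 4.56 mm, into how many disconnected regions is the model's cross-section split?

1

At z = 4.56 mm: the cube is present — its section is the full 7.5×16 rectangle; (rotated 15° about Z; rotation is an isometry so areas/perimeters/island counts are preserved). The result has 1 disconnected region.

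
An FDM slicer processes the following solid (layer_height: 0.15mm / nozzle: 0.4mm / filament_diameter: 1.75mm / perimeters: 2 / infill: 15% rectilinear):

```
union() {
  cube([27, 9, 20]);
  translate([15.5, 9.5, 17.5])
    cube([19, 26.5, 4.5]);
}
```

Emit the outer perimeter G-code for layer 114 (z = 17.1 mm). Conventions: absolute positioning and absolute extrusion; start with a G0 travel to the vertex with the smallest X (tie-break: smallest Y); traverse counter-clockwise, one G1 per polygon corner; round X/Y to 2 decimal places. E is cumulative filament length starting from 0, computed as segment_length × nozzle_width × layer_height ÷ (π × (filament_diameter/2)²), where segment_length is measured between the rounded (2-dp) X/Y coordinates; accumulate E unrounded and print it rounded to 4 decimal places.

At z = 17.1 mm: the 27×9 cube contributes its full rectangle; the cube at (15.5, 9.5) is absent (z outside [17.5, 22]); Merging all regions: only the 27×9 cube is present, so the union is just that shape — 1 connected region. The outline is a single polygon with 4 vertices. Extrusion per mm of travel: 0.4 × 0.15 / (π × 0.875²) = 0.024945. Accumulating E over each segment gives final E = 1.7960.

G0 X0.00 Y0.00 Z17.10
G1 X27.00 Y0.00 E0.6735
G1 X27.00 Y9.00 E0.8980
G1 X0.00 Y9.00 E1.5715
G1 X0.00 Y0.00 E1.7960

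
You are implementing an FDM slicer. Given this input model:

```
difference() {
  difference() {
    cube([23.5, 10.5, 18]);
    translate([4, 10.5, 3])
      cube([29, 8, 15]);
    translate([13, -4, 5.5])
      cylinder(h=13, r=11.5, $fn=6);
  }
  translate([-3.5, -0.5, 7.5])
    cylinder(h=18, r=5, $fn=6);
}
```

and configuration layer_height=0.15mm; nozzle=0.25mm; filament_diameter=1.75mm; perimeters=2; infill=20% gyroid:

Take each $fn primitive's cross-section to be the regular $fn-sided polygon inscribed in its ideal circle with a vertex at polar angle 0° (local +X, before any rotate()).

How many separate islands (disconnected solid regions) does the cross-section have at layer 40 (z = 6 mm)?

At z = 6 mm: the cube is present — its section is the full 23.5×10.5 rectangle; the 29×8 cube at (4, 10.5) contributes its full rectangle; the cylinder at (13, -4): section is a regular 6-gon, circumradius r=11.5; Subtracting the remaining from the first: starting from the 23.5×10.5 cube, the 29×8 cube at (4, 10.5) misses the remaining region (no effect); the r=11.5 cylinder at (13, -4) partially overlaps it — only the 89.04 mm² overlap (of its 343.60 mm²) is removed, clipping the outline — 1 connected region; the cylinder at (-3.5, -0.5) does not reach this height (z outside [7.5, 25.5]); Taking the first minus the rest: none of the subtracted shapes is present at this height, so the result so far is unchanged — 1 connected region. Overall, the cross-section is a single solid region. Island count = 1.

1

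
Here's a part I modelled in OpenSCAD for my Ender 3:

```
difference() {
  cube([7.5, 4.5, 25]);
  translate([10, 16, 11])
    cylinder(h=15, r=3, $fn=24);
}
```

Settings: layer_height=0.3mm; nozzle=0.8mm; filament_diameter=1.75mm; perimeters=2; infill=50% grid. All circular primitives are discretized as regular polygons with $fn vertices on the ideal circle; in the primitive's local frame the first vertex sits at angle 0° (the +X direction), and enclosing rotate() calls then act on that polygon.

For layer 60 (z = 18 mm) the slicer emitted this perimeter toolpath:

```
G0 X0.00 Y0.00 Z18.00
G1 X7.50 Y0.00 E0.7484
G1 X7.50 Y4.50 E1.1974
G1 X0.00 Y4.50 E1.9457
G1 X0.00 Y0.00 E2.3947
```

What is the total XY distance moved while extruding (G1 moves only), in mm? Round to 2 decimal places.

24.00 mm

Sum the Euclidean lengths of each G1 segment: total = 24.00 mm.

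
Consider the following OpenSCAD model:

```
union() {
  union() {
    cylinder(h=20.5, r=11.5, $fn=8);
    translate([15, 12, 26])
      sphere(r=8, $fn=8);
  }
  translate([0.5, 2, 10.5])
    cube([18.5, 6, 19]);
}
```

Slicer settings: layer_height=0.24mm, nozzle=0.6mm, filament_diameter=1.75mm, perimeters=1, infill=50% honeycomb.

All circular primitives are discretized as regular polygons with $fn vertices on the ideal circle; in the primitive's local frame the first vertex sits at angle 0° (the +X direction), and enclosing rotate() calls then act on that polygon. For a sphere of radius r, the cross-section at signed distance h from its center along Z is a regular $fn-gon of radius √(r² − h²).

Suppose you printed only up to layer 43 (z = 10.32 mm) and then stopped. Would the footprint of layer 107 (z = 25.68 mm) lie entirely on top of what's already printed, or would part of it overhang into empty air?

Compare the two slices. At z = 10.32: the cylinder: section is a regular 8-gon, circumradius r=11.5 (area = (8/2)·11.500²·sin(360°/8) = 374.06 mm²); the sphere at (15, 12) does not reach this height (|z−center|=15.680 > r=8); Taking the union: only the r=11.5 cylinder is present, so the union is just that shape — area = 374.06 mm²; the cube at (0.5, 2) is not intersected at this z (z outside [10.5, 29.5]); Merging all regions: only the result so far is present, so the union is just that shape — area = 374.06 mm². At z = 25.68: the cylinder is absent (z outside [0, 20.5]); the r=8 sphere at (15, 12) contributes a regular 8-gon of circumradius √(8²−0.32²) = 7.994 (area = (8/2)·7.994²·sin(360°/8) = 180.73 mm²); Combining (union): only the r=8 sphere at (15, 12) is present, so the union is just that shape — area = 180.73 mm²; the cube at (0.5, 2) (footprint 18.5×6) is included at this height (area 111.00 mm²); Taking the union: the regions partially overlap — summed areas 291.73 mm² minus the doubly-counted overlap 29.18 mm² gives 262.55 mm² — area = 262.55 mm². Checking containment: at z = 25.68 the cross-section extends beyond the z = 10.32 cross-section by about 208.97 mm².

part overhangs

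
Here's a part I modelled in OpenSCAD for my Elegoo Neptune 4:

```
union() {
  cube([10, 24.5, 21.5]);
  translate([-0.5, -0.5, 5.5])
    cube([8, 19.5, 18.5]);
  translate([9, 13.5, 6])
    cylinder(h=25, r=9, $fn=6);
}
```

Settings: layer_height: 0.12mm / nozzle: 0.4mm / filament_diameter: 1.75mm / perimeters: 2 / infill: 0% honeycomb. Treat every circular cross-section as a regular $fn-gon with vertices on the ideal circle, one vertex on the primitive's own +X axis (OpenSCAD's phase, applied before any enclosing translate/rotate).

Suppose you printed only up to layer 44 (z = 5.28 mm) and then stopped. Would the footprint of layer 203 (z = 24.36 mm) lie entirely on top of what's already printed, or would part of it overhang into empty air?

part overhangs

Compare the two slices. At z = 5.28: the cube (footprint 10×24.5) is included at this height (area 245.00 mm²); the cube at (-0.5, -0.5) does not reach this height (z outside [5.5, 24]); the cylinder at (9, 13.5) is not intersected at this z (z outside [6, 31]); Taking the union: only the 10×24.5 cube is present, so the union is just that shape — area = 245.00 mm². At z = 24.36: the cube is absent (z outside [0, 21.5]); the cube at (-0.5, -0.5) is not intersected at this z (z outside [5.5, 24]); the cylinder at (9, 13.5): section is a regular 6-gon, circumradius r=9 (area = (6/2)·9.000²·sin(360°/6) = 210.44 mm²); Taking the union: only the r=9 cylinder at (9, 13.5) is present, so the union is just that shape — area = 210.44 mm². Checking containment: at z = 24.36 the cross-section extends beyond the z = 5.28 cross-section by about 89.63 mm².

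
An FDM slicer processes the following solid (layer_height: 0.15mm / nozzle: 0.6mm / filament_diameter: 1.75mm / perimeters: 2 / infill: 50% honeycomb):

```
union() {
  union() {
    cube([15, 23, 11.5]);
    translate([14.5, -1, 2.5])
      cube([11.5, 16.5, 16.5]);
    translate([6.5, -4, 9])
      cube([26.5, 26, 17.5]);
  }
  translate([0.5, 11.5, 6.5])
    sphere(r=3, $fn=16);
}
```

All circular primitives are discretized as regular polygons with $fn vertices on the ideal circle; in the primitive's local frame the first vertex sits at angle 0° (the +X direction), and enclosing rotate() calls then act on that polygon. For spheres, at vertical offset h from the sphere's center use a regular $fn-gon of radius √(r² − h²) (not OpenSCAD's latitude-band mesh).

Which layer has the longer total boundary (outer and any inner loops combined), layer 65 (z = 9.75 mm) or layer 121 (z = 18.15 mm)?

layer 65 (z = 9.75 mm)

Layer 65 (z = 9.75): the cube is present — its section is the full 15×23 rectangle (perimeter 76.00 mm); the cube at (14.5, -1) (footprint 11.5×16.5) is included at this height (perimeter 56.00 mm); the 26.5×26 cube at (6.5, -4) contributes its full rectangle (perimeter 105.00 mm); Combining (union): the regions partially overlap (shared area 376.75 mm²), so the edge portions inside another operand are dropped and the merged outline is re-measured after clipping — boundary = 120.00 mm; the sphere at (0.5, 11.5) does not reach this height (|z−center|=3.250 > r=3); Merging all regions: only the result so far is present, so the union is just that shape — boundary = 120.00 mm. So its perimeter = 120.00 mm. Layer 121 (z = 18.15): the cube does not reach this height (z outside [0, 11.5]); the 11.5×16.5 cube at (14.5, -1) contributes its full rectangle (perimeter 56.00 mm); the cube at (6.5, -4) (footprint 26.5×26) is included at this height (perimeter 105.00 mm); Taking the union: the 11.5×16.5 cube at (14.5, -1) lies entirely inside the 26.5×26 cube at (6.5, -4), so the union is just the 26.5×26 cube at (6.5, -4) — boundary = 105.00 mm; the sphere at (0.5, 11.5) is absent (|z−center|=11.650 > r=3); Combining (union): only that combined region is present, so the union is just that shape — boundary = 105.00 mm. So its perimeter = 105.00 mm. Layer 65 is larger (120.00 vs 105.00 mm).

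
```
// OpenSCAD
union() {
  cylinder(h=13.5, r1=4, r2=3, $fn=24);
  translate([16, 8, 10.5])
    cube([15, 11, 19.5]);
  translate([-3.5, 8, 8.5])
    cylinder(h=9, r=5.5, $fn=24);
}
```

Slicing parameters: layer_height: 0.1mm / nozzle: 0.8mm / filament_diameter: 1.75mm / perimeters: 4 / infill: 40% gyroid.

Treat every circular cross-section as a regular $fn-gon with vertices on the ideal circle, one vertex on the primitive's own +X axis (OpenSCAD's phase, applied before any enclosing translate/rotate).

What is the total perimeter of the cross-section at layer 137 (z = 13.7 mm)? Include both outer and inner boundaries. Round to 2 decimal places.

86.46 mm

At z = 13.7 mm: the cone is absent (z outside [0, 13.5]); the 15×11 cube at (16, 8) contributes its full rectangle (perimeter 52.00 mm); the r=5.5 cylinder at (-3.5, 8) gives a regular 24-gon of circumradius 5.5 (constant along its height) (perimeter = 2·24·5.500·sin(180°/24) = 34.46 mm); Taking the union: the 2 present regions are separate (no shared area or edge), so areas and boundary lengths simply add and each stays a separate island — boundary = 86.46 mm. Overall, the cross-section has 2 separate islands. Total boundary length (outer) = 86.46 mm.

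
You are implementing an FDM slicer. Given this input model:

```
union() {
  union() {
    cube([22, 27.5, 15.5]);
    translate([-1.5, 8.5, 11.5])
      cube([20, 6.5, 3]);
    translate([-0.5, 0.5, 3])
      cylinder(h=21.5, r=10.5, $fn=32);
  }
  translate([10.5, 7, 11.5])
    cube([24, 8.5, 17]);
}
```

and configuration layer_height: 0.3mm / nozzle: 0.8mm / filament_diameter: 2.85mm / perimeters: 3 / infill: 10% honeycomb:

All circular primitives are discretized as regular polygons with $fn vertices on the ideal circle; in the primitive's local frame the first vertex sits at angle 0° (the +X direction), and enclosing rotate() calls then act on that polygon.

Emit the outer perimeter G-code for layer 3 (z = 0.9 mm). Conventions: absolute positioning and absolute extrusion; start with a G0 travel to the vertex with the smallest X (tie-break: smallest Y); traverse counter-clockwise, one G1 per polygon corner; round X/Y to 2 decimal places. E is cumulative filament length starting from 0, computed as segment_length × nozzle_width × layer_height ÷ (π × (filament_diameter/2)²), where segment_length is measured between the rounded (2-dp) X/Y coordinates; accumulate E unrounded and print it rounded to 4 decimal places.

At z = 0.9 mm: the cube (footprint 22×27.5) is included at this height; the cube at (-1.5, 8.5) is not intersected at this z (z outside [11.5, 14.5]); the cylinder at (-0.5, 0.5) is not intersected at this z (z outside [3, 24.5]); Combining (union): only the 22×27.5 cube is present, so the union is just that shape — 1 connected region; the cube at (10.5, 7) does not reach this height (z outside [11.5, 28.5]); Combining (union): only that combined region is present, so the union is just that shape — 1 connected region. The outline is a single polygon with 4 vertices. Extrusion per mm of travel: 0.8 × 0.3 / (π × 1.425²) = 0.037621. Accumulating E over each segment gives final E = 3.7245.

G0 X0.00 Y0.00 Z0.90
G1 X22.00 Y0.00 E0.8277
G1 X22.00 Y27.50 E1.8622
G1 X0.00 Y27.50 E2.6899
G1 X0.00 Y0.00 E3.7245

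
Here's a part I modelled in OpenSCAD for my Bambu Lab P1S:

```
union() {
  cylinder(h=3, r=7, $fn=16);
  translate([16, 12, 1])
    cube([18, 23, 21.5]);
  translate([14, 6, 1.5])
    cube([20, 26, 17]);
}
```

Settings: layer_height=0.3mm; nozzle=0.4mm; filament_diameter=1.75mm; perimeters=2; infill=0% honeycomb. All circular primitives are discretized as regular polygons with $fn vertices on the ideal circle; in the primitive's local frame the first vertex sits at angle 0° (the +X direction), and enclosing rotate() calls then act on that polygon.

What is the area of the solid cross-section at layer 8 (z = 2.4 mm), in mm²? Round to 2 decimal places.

At z = 2.4 mm: the cylinder: section is a regular 16-gon, circumradius r=7 (area = (16/2)·7.000²·sin(360°/16) = 150.01 mm²); the 18×23 cube at (16, 12) contributes its full rectangle (area 414.00 mm²); the cube at (14, 6) is present — its section is the full 20×26 rectangle (area 520.00 mm²); Taking the union: the regions partially overlap — summed areas 1084.01 mm² minus the doubly-counted overlap 360.00 mm² gives 724.01 mm² — area = 724.01 mm². Overall, the cross-section has 2 separate islands. Net area = 724.01 mm².

724.01 mm²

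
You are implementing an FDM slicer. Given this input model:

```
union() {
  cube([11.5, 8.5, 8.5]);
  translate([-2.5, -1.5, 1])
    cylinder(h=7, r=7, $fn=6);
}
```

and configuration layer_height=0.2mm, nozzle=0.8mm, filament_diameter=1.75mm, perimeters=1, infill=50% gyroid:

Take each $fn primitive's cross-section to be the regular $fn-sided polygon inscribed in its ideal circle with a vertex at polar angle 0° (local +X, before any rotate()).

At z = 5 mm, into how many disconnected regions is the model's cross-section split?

1

At z = 5 mm: the cube is present — its section is the full 11.5×8.5 rectangle; the r=7 cylinder at (-2.5, -1.5) contributes a regular 6-gon of circumradius 7; Combining (union): the regions partially overlap (shared area 10.57 mm²), so overlapping operands fuse into one piece — 1 connected region. The result has 1 disconnected region.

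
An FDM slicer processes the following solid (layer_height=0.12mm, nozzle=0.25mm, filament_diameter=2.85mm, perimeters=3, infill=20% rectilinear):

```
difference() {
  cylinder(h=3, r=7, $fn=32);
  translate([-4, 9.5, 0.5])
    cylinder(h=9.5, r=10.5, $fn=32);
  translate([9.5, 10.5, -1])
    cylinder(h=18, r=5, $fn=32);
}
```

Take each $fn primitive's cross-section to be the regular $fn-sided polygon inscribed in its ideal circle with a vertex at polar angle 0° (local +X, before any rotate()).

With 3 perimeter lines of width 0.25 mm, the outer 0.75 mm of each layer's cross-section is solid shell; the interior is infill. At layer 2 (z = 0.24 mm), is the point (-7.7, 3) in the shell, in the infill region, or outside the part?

At z = 0.24 mm: the cylinder: section is a regular 32-gon, circumradius r=7; the cylinder at (-4, 9.5) is absent (z outside [0.5, 10]); the r=5 cylinder at (9.5, 10.5) gives a regular 32-gon of circumradius 5 (constant along its height); After the difference (first − rest): starting from the r=7 cylinder, the r=5 cylinder at (9.5, 10.5) misses the remaining region (no effect) — 1 connected region. Overall, the cross-section is a single solid region. The nearest boundary edge runs (-6.87, 1.37)→(-6.47, 2.68); distance from the point to it = 1.27 mm. The point is not inside any of the regions above, so it lies outside the cross-section (1.27 mm from the nearest boundary).

outside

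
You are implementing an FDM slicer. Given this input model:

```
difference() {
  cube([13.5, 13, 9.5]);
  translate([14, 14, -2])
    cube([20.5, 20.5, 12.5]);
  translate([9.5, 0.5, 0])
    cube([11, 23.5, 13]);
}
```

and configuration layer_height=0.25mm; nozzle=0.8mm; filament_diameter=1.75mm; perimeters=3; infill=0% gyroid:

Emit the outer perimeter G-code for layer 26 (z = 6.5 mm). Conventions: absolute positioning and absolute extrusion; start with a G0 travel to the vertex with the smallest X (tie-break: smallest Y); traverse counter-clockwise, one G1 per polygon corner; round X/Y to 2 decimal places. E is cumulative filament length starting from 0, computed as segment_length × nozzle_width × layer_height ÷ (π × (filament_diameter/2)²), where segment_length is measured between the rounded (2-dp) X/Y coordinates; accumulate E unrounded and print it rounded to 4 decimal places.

G0 X0.00 Y0.00 Z6.50
G1 X13.50 Y0.00 E1.1225
G1 X13.50 Y0.50 E1.1641
G1 X9.50 Y0.50 E1.4967
G1 X9.50 Y13.00 E2.5361
G1 X0.00 Y13.00 E3.3260
G1 X0.00 Y0.00 E4.4070

At z = 6.5 mm: the cube (footprint 13.5×13) is included at this height; the 20.5×20.5 cube at (14, 14) contributes its full rectangle; the cube at (9.5, 0.5) (footprint 11×23.5) is included at this height; After the difference (first − rest): starting from the 13.5×13 cube, the 20.5×20.5 cube at (14, 14) misses the remaining region (no effect); the 11×23.5 cube at (9.5, 0.5) partially overlaps it — only the 50.00 mm² overlap (of its 258.50 mm²) is removed, clipping the outline — 1 connected region. The outline is a single polygon with 6 vertices. Extrusion per mm of travel: 0.8 × 0.25 / (π × 0.875²) = 0.083150. Accumulating E over each segment gives final E = 4.4070.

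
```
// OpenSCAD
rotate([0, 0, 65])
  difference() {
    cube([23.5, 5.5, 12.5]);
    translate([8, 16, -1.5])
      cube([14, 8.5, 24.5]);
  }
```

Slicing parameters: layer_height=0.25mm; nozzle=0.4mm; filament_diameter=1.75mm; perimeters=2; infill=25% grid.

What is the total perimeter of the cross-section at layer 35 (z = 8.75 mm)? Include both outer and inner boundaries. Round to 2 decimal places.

At z = 8.75 mm: the 23.5×5.5 cube contributes its full rectangle (perimeter 58.00 mm); the cube at (8, 16) (footprint 14×8.5) is included at this height (perimeter 45.00 mm); Subtracting the remaining from the first: starting from the 23.5×5.5 cube, the 14×8.5 cube at (8, 16) misses the remaining region (no effect) — boundary = 58.00 mm; (whole slice rotated 65° about Z — lengths, areas and connectivity unchanged). Overall, the cross-section is a single solid region. Total boundary length (outer) = 58.00 mm.

58.00 mm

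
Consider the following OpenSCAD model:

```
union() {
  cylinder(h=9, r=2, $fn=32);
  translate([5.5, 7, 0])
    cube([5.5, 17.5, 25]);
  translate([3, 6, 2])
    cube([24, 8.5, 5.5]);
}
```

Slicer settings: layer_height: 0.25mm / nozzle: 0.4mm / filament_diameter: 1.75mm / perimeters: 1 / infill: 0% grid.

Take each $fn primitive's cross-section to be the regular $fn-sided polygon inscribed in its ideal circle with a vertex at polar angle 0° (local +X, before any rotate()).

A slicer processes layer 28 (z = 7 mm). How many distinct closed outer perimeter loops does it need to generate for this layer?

At z = 7 mm: the r=2 cylinder contributes a regular 32-gon of circumradius 2; the cube at (5.5, 7) is present — its section is the full 5.5×17.5 rectangle; the 24×8.5 cube at (3, 6) contributes its full rectangle; Combining (union): the regions partially overlap (shared area 41.25 mm²), so overlapping operands fuse into one piece — 2 connected regions. The result has 2 disconnected regions.

2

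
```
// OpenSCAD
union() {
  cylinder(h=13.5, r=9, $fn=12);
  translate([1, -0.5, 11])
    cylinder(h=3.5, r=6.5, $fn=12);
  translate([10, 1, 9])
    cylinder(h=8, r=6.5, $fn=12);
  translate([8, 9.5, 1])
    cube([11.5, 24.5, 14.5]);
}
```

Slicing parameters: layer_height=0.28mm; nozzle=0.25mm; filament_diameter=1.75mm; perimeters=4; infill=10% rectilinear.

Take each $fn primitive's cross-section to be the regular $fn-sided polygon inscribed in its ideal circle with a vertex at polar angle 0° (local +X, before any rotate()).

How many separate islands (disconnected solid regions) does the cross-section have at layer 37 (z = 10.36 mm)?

At z = 10.36 mm: the cylinder: section is a regular 12-gon, circumradius r=9; the cylinder at (1, -0.5) is absent (z outside [11, 14.5]); the cylinder at (10, 1): section is a regular 12-gon, circumradius r=6.5; the 11.5×24.5 cube at (8, 9.5) contributes its full rectangle; Combining (union): the regions partially overlap (shared area 39.25 mm²), so overlapping operands fuse into one piece — 2 connected regions. Overall, the cross-section has 2 separate islands. Island count = 2.

2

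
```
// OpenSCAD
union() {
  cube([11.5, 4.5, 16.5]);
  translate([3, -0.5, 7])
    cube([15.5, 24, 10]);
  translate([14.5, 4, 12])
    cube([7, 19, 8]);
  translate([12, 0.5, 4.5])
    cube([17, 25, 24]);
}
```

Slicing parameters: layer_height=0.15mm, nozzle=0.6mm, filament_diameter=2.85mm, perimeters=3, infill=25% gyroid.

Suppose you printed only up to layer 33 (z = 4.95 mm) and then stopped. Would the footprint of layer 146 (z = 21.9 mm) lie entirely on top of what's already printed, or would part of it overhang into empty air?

entirely on top

Compare the two slices. At z = 4.95: the cube is present — its section is the full 11.5×4.5 rectangle (area 51.75 mm²); the cube at (3, -0.5) is not intersected at this z (z outside [7, 17]); the cube at (14.5, 4) is not intersected at this z (z outside [12, 20]); the cube at (12, 0.5) is present — its section is the full 17×25 rectangle (area 425.00 mm²); Merging all regions: the 2 present regions are separate (no shared area or edge), so areas and boundary lengths simply add and each stays a separate island — area = 476.75 mm². At z = 21.9: the cube does not reach this height (z outside [0, 16.5]); the cube at (3, -0.5) is absent (z outside [7, 17]); the cube at (14.5, 4) is absent (z outside [12, 20]); the 17×25 cube at (12, 0.5) contributes its full rectangle (area 425.00 mm²); Taking the union: only the 17×25 cube at (12, 0.5) is present, so the union is just that shape — area = 425.00 mm². Checking containment: the cross-section at z = 21.9 is a subset of the cross-section at z = 4.95.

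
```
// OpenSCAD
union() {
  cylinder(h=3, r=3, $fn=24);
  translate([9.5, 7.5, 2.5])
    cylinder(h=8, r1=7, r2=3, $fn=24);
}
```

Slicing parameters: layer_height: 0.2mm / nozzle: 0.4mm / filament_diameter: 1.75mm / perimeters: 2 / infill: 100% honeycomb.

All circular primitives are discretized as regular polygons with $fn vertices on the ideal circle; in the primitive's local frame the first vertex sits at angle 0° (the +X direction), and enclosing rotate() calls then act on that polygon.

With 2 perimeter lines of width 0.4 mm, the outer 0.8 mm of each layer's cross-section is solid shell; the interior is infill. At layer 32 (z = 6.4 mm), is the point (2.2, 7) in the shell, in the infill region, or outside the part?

outside

At z = 6.4 mm: the cylinder is not intersected at this z (z outside [0, 3]); the cone at (9.5, 7.5): at t=0.488 of its height the radius interpolates to r₁+(r₂−r₁)t = 5.050, giving a regular 24-gon of that circumradius; Merging all regions: only the cone at (9.5, 7.5) is present, so the union is just that shape — 1 connected region. Overall, the cross-section is a single solid region. The nearest boundary edge runs (4.45, 7.50)→(4.62, 6.19); distance from the point to it = 2.30 mm. The point is not inside any of the regions above, so it lies outside the cross-section (2.30 mm from the nearest boundary).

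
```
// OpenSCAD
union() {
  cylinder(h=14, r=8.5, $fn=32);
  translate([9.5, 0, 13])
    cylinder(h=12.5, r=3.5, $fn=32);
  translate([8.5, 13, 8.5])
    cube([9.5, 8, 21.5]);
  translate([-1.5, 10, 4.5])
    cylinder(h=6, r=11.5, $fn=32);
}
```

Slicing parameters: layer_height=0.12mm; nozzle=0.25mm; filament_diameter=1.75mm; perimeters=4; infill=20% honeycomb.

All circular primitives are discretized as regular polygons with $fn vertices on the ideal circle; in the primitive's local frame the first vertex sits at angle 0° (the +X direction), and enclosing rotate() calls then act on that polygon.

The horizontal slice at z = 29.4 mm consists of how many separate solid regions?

At z = 29.4 mm: the cylinder does not reach this height (z outside [0, 14]); the cylinder at (9.5, 0) does not reach this height (z outside [13, 25.5]); the cube at (8.5, 13) is present — its section is the full 9.5×8 rectangle; the cylinder at (-1.5, 10) is absent (z outside [4.5, 10.5]); Taking the union: only the 9.5×8 cube at (8.5, 13) is present, so the union is just that shape — 1 connected region. The result has 1 disconnected region.

1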